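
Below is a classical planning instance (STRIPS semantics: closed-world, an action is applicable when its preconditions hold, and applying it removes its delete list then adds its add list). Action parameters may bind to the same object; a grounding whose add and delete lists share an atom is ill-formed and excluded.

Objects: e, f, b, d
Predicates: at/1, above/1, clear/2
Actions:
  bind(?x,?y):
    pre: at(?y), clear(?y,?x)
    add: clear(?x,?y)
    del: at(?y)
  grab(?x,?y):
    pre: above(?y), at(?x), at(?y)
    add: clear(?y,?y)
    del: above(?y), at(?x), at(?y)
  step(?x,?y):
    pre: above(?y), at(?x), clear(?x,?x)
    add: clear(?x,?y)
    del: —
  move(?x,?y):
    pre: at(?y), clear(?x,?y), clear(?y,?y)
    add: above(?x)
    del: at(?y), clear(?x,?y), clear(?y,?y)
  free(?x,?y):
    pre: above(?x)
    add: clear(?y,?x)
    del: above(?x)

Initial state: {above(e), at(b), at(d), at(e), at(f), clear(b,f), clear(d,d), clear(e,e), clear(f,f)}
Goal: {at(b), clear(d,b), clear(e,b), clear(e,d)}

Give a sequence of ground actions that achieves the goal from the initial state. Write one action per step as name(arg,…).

1. step(d,e)  →  {above(e), at(b), at(d), at(e), at(f), clear(b,f), clear(d,d), clear(d,e), clear(e,e), clear(f,f)}
2. bind(e,d)  →  {above(e), at(b), at(e), at(f), clear(b,f), clear(d,d), clear(d,e), clear(e,d), clear(e,e), clear(f,f)}
3. move(b,f)  →  {above(b), above(e), at(b), at(e), clear(d,d), clear(d,e), clear(e,d), clear(e,e)}
4. step(e,b)  →  {above(b), above(e), at(b), at(e), clear(d,d), clear(d,e), clear(e,b), clear(e,d), clear(e,e)}
5. free(b,d)  →  {above(e), at(b), at(e), clear(d,b), clear(d,d), clear(d,e), clear(e,b), clear(e,d), clear(e,e)}

step(d,e); bind(e,d); move(b,f); step(e,b); free(b,d)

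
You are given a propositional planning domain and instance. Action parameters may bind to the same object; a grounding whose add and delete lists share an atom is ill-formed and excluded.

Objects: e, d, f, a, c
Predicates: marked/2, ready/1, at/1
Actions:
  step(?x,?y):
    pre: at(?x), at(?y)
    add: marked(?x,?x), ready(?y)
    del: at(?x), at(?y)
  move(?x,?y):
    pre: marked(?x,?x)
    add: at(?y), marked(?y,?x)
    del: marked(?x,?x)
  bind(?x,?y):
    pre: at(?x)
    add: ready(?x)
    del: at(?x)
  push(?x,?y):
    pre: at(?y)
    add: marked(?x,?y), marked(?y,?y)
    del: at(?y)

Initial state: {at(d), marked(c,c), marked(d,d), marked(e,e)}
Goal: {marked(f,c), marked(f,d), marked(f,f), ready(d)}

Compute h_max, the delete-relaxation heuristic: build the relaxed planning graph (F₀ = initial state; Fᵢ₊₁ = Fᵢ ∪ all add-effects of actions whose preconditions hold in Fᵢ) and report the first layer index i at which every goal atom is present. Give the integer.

F0 = init (4 atoms)
F1 = F0 ∪ {at(a), at(c), at(e), at(f), marked(a,c), marked(a,d), marked(a,e), marked(c,d), marked(c,e), marked(d,c), marked(d,e), marked(e,c), marked(e,d), marked(f,c), marked(f,d), marked(f,e), ready(d)}  (21 atoms)
F2 = F1 ∪ {marked(a,a), marked(a,f), marked(c,a), marked(c,f), marked(d,a), marked(d,f), marked(e,a), marked(e,f), marked(f,a), marked(f,f), ready(a), ready(c), ready(e), ready(f)}  (35 atoms)
goal ⊆ F2  ⇒  h_max = 2

2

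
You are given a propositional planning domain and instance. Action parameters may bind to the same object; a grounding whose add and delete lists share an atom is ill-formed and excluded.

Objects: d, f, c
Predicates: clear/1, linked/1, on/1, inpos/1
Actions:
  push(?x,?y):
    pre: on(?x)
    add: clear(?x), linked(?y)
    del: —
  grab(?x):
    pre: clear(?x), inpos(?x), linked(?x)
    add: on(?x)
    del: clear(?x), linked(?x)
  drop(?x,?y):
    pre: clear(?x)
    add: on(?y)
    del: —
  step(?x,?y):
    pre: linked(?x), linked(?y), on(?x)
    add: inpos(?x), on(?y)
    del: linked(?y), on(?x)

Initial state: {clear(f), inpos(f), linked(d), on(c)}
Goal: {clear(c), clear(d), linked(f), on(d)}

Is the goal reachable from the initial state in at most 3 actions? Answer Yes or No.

1. push(c,d)  →  {clear(c), clear(f), inpos(f), linked(d), on(c)}
2. drop(f,d)  →  {clear(c), clear(f), inpos(f), linked(d), on(c), on(d)}
3. push(d,f)  →  {clear(c), clear(d), clear(f), inpos(f), linked(d), linked(f), on(c), on(d)}
optimal plan length = 3; 3 ≤ 3

Yes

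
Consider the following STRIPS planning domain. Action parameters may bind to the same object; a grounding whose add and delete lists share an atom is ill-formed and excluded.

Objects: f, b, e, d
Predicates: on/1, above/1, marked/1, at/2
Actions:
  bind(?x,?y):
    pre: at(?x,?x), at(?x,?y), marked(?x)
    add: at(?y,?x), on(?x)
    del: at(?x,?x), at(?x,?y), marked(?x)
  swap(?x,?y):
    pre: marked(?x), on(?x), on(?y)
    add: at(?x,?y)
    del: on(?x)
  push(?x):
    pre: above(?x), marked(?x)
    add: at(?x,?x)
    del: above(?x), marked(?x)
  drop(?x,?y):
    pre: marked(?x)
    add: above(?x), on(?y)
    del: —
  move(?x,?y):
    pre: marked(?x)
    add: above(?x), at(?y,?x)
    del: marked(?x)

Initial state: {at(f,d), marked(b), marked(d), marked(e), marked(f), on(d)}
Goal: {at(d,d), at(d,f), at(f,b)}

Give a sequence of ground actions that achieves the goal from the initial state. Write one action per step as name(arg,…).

1. swap(d,d)  →  {at(d,d), at(f,d), marked(b), marked(d), marked(e), marked(f)}
2. move(f,d)  →  {above(f), at(d,d), at(d,f), at(f,d), marked(b), marked(d), marked(e)}
3. move(b,f)  →  {above(b), above(f), at(d,d), at(d,f), at(f,b), at(f,d), marked(d), marked(e)}

swap(d,d); move(f,d); move(b,f)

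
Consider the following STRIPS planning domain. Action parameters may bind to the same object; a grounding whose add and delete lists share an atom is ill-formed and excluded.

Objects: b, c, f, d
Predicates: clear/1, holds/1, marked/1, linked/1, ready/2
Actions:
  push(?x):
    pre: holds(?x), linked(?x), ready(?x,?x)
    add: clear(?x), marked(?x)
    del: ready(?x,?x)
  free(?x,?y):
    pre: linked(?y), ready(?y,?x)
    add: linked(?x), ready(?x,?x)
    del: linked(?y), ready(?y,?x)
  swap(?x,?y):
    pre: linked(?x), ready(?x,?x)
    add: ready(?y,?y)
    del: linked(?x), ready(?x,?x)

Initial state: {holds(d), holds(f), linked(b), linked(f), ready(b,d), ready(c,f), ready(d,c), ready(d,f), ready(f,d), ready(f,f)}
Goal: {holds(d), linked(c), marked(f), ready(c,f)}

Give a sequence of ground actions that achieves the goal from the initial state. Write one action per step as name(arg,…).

push(f); free(d,b); free(c,d)

1. push(f)  →  {clear(f), holds(d), holds(f), linked(b), linked(f), marked(f), ready(b,d), ready(c,f), ready(d,c), ready(d,f), ready(f,d)}
2. free(d,b)  →  {clear(f), holds(d), holds(f), linked(d), linked(f), marked(f), ready(c,f), ready(d,c), ready(d,d), ready(d,f), ready(f,d)}
3. free(c,d)  →  {clear(f), holds(d), holds(f), linked(c), linked(f), marked(f), ready(c,c), ready(c,f), ready(d,d), ready(d,f), ready(f,d)}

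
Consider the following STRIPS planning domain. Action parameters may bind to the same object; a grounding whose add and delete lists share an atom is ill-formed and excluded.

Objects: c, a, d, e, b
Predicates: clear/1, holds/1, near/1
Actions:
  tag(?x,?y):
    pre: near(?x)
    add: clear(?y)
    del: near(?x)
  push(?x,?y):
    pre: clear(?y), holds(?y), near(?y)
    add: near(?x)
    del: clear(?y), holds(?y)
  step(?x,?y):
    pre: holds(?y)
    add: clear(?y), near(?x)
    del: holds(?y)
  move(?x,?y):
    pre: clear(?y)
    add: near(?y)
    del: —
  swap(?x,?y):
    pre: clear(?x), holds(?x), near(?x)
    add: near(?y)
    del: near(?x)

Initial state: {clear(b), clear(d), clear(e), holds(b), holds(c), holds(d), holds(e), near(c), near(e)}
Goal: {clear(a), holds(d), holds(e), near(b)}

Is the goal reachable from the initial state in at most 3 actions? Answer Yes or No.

1. tag(c,a)  →  {clear(a), clear(b), clear(d), clear(e), holds(b), holds(c), holds(d), holds(e), near(e)}
2. step(b,c)  →  {clear(a), clear(b), clear(c), clear(d), clear(e), holds(b), holds(d), holds(e), near(b), near(e)}
optimal plan length = 2; 2 ≤ 3

Yes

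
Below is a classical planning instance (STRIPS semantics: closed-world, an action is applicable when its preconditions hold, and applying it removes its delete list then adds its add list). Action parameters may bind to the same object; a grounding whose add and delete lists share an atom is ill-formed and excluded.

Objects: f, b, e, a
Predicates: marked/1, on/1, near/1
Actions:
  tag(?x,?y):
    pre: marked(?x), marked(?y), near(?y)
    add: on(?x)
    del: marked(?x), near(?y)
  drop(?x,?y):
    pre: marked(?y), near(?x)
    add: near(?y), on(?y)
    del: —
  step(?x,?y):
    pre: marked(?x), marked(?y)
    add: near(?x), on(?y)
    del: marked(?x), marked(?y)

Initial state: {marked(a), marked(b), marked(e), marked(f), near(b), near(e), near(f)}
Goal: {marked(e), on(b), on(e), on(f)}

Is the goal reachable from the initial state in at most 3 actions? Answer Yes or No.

Yes

1. tag(f,f)  →  {marked(a), marked(b), marked(e), near(b), near(e), on(f)}
2. tag(b,b)  →  {marked(a), marked(e), near(e), on(b), on(f)}
3. drop(e,e)  →  {marked(a), marked(e), near(e), on(b), on(e), on(f)}
optimal plan length = 3; 3 ≤ 3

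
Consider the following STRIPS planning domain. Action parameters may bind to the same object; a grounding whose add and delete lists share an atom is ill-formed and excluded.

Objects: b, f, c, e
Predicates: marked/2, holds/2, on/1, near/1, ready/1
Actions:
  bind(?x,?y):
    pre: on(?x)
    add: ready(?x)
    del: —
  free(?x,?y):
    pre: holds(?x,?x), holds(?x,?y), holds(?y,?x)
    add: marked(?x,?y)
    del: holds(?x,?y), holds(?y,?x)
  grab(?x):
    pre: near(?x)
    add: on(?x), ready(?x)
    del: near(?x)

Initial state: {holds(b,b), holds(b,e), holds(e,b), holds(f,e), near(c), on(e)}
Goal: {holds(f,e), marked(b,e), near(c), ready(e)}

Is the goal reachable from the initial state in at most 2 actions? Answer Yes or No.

Yes

1. bind(e,b)  →  {holds(b,b), holds(b,e), holds(e,b), holds(f,e), near(c), on(e), ready(e)}
2. free(b,e)  →  {holds(b,b), holds(f,e), marked(b,e), near(c), on(e), ready(e)}
optimal plan length = 2; 2 ≤ 2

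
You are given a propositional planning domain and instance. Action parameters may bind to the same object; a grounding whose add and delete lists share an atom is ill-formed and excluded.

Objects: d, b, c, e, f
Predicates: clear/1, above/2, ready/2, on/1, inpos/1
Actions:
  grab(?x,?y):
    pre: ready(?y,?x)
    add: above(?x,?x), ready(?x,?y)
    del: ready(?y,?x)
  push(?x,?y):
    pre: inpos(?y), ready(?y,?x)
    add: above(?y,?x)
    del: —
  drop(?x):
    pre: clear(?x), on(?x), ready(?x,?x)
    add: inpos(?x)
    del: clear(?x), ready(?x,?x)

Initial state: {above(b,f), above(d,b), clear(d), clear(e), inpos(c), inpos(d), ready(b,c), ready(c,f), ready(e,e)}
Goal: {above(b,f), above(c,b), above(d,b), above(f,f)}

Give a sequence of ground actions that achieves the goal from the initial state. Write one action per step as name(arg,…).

grab(c,b); grab(f,c); push(b,c)

1. grab(c,b)  →  {above(b,f), above(c,c), above(d,b), clear(d), clear(e), inpos(c), inpos(d), ready(c,b), ready(c,f), ready(e,e)}
2. grab(f,c)  →  {above(b,f), above(c,c), above(d,b), above(f,f), clear(d), clear(e), inpos(c), inpos(d), ready(c,b), ready(e,e), ready(f,c)}
3. push(b,c)  →  {above(b,f), above(c,b), above(c,c), above(d,b), above(f,f), clear(d), clear(e), inpos(c), inpos(d), ready(c,b), ready(e,e), ready(f,c)}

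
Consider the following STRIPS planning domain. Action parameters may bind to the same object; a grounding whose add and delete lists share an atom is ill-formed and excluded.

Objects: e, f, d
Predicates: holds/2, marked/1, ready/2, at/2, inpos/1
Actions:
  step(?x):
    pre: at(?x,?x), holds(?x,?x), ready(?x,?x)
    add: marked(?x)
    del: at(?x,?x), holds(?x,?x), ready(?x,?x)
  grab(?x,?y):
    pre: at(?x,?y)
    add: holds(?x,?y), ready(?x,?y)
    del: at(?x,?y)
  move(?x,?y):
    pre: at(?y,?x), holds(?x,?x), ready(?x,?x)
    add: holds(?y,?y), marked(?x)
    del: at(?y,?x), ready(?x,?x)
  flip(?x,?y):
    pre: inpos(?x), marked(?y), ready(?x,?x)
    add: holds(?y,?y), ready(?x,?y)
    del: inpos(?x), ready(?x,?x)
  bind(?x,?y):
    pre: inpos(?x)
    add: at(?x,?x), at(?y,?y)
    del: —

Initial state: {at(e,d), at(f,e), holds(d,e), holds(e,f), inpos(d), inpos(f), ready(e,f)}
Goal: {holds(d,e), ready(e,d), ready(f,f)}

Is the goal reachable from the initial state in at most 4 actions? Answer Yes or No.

1. grab(e,d)  →  {at(f,e), holds(d,e), holds(e,d), holds(e,f), inpos(d), inpos(f), ready(e,d), ready(e,f)}
2. bind(f,e)  →  {at(e,e), at(f,e), at(f,f), holds(d,e), holds(e,d), holds(e,f), inpos(d), inpos(f), ready(e,d), ready(e,f)}
3. grab(f,f)  →  {at(e,e), at(f,e), holds(d,e), holds(e,d), holds(e,f), holds(f,f), inpos(d), inpos(f), ready(e,d), ready(e,f), ready(f,f)}
optimal plan length = 3; 3 ≤ 4

Yes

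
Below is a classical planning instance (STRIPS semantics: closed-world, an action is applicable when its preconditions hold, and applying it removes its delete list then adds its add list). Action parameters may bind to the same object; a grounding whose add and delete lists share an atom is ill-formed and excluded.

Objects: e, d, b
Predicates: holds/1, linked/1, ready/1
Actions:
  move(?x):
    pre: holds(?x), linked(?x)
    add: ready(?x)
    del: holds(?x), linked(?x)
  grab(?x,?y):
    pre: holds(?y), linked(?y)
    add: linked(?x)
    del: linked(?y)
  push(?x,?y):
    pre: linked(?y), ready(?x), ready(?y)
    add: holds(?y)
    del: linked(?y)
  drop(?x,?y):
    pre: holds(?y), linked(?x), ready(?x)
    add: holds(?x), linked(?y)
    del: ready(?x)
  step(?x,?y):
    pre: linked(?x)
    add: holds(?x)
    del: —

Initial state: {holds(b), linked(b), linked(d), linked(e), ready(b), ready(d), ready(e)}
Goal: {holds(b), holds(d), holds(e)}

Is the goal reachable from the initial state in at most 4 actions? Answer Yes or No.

Yes

1. push(e,e)  →  {holds(b), holds(e), linked(b), linked(d), ready(b), ready(d), ready(e)}
2. push(e,d)  →  {holds(b), holds(d), holds(e), linked(b), ready(b), ready(d), ready(e)}
optimal plan length = 2; 2 ≤ 4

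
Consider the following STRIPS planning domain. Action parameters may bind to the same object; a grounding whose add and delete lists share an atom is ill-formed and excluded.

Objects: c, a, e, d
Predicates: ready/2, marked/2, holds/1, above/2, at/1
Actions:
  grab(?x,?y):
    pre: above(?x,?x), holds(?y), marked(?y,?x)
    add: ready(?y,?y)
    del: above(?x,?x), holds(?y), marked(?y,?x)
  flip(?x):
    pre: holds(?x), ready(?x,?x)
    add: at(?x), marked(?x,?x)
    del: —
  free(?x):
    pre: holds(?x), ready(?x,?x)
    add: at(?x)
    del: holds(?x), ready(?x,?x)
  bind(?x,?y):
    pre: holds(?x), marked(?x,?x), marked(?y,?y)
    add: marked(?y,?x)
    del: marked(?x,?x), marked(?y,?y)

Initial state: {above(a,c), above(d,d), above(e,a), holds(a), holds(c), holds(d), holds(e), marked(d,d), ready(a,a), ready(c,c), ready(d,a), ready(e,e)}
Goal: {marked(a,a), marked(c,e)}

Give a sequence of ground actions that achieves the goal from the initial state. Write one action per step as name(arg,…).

1. flip(c)  →  {above(a,c), above(d,d), above(e,a), at(c), holds(a), holds(c), holds(d), holds(e), marked(c,c), marked(d,d), ready(a,a), ready(c,c), ready(d,a), ready(e,e)}
2. flip(a)  →  {above(a,c), above(d,d), above(e,a), at(a), at(c), holds(a), holds(c), holds(d), holds(e), marked(a,a), marked(c,c), marked(d,d), ready(a,a), ready(c,c), ready(d,a), ready(e,e)}
3. flip(e)  →  {above(a,c), above(d,d), above(e,a), at(a), at(c), at(e), holds(a), holds(c), holds(d), holds(e), marked(a,a), marked(c,c), marked(d,d), marked(e,e), ready(a,a), ready(c,c), ready(d,a), ready(e,e)}
4. bind(e,c)  →  {above(a,c), above(d,d), above(e,a), at(a), at(c), at(e), holds(a), holds(c), holds(d), holds(e), marked(a,a), marked(c,e), marked(d,d), ready(a,a), ready(c,c), ready(d,a), ready(e,e)}

flip(c); flip(a); flip(e); bind(e,c)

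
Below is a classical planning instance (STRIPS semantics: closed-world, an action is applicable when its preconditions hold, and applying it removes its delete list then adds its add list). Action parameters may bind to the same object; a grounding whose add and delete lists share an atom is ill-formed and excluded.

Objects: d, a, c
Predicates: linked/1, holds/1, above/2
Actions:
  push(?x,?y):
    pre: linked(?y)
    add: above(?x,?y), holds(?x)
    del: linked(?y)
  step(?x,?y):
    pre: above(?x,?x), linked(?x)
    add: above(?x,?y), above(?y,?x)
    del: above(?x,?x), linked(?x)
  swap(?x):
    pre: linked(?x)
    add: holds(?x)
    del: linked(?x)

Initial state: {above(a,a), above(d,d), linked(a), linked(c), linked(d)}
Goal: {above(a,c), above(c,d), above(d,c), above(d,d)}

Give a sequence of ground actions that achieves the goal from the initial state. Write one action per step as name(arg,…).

push(d,c); push(c,d); step(a,c)

1. push(d,c)  →  {above(a,a), above(d,c), above(d,d), holds(d), linked(a), linked(d)}
2. push(c,d)  →  {above(a,a), above(c,d), above(d,c), above(d,d), holds(c), holds(d), linked(a)}
3. step(a,c)  →  {above(a,c), above(c,a), above(c,d), above(d,c), above(d,d), holds(c), holds(d)}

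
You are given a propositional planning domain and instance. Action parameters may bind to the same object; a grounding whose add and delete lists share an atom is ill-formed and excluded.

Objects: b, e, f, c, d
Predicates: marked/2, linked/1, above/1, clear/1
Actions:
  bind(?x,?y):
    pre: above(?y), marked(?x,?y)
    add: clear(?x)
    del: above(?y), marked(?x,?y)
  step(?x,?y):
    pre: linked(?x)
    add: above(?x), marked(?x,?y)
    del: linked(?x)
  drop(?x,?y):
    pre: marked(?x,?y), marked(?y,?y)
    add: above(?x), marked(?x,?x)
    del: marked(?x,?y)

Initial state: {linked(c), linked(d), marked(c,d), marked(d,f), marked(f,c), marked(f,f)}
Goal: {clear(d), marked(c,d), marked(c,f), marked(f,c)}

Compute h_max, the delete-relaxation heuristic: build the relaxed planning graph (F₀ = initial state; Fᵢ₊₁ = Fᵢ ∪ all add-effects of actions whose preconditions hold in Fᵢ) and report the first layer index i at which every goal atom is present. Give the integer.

2

F0 = init (6 atoms)
F1 = F0 ∪ {above(c), above(d), marked(c,b), marked(c,c), marked(c,e), marked(c,f), marked(d,b), marked(d,c), marked(d,d), marked(d,e)}  (16 atoms)
F2 = F1 ∪ {above(f), clear(c), clear(d), clear(f)}  (20 atoms)
goal ⊆ F2  ⇒  h_max = 2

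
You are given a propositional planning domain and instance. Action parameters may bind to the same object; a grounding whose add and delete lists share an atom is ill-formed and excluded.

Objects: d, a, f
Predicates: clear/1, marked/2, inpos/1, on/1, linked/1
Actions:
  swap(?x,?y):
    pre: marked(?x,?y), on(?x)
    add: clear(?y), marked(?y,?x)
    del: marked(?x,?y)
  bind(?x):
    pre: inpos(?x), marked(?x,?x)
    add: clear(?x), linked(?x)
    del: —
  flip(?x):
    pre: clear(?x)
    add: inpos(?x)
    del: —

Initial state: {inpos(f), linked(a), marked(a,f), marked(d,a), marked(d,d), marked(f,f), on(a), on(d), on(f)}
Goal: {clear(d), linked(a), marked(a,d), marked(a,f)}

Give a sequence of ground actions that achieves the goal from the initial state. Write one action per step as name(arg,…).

swap(d,a); swap(a,d); swap(d,a)

1. swap(d,a)  →  {clear(a), inpos(f), linked(a), marked(a,d), marked(a,f), marked(d,d), marked(f,f), on(a), on(d), on(f)}
2. swap(a,d)  →  {clear(a), clear(d), inpos(f), linked(a), marked(a,f), marked(d,a), marked(d,d), marked(f,f), on(a), on(d), on(f)}
3. swap(d,a)  →  {clear(a), clear(d), inpos(f), linked(a), marked(a,d), marked(a,f), marked(d,d), marked(f,f), on(a), on(d), on(f)}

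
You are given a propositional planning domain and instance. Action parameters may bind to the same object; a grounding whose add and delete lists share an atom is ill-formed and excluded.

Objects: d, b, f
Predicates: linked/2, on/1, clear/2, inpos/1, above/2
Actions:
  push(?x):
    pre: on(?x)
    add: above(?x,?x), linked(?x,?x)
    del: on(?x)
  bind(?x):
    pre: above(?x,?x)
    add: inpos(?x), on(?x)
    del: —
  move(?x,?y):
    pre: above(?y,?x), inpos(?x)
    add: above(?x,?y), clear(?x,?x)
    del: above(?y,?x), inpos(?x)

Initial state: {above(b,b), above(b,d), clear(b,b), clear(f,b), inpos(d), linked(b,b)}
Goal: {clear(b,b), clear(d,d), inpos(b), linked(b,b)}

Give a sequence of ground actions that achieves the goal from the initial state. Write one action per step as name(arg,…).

1. bind(b)  →  {above(b,b), above(b,d), clear(b,b), clear(f,b), inpos(b), inpos(d), linked(b,b), on(b)}
2. move(d,b)  →  {above(b,b), above(d,b), clear(b,b), clear(d,d), clear(f,b), inpos(b), linked(b,b), on(b)}

bind(b); move(d,b)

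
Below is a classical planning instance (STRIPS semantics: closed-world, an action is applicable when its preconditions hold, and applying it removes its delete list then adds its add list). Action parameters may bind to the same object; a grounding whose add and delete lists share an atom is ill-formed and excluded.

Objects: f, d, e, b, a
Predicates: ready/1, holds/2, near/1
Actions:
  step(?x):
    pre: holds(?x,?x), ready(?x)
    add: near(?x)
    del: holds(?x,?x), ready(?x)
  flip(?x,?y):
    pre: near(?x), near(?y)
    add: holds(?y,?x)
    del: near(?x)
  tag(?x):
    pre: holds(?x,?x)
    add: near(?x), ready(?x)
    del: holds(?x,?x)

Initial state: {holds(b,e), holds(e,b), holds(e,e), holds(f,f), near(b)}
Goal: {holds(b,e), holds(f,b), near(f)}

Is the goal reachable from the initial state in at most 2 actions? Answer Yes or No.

Yes

1. tag(f)  →  {holds(b,e), holds(e,b), holds(e,e), near(b), near(f), ready(f)}
2. flip(b,f)  →  {holds(b,e), holds(e,b), holds(e,e), holds(f,b), near(f), ready(f)}
optimal plan length = 2; 2 ≤ 2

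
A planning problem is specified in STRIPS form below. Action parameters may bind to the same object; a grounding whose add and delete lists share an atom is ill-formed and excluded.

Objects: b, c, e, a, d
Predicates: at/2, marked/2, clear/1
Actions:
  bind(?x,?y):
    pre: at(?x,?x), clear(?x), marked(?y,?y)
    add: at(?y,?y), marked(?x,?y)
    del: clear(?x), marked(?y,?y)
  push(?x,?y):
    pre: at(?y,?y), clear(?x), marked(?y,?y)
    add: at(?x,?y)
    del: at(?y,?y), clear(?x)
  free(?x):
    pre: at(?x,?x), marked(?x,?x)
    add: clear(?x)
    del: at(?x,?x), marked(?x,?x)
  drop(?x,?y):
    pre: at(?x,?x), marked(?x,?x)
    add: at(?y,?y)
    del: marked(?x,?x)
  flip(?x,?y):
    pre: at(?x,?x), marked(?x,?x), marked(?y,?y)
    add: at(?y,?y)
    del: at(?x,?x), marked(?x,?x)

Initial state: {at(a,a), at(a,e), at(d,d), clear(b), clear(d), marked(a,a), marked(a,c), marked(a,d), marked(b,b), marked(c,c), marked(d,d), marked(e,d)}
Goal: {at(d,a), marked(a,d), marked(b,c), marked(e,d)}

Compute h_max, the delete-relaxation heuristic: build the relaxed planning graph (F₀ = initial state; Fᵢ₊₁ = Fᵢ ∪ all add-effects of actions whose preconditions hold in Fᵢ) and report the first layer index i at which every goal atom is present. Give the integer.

2

F0 = init (12 atoms)
F1 = F0 ∪ {at(b,a), at(b,b), at(b,d), at(c,c), at(d,a), at(e,e), clear(a), marked(d,a), marked(d,b), marked(d,c)}  (22 atoms)
F2 = F1 ∪ {at(a,b), at(a,c), at(a,d), at(b,c), at(d,b), at(d,c), clear(c), marked(a,b), marked(b,a), marked(b,c), marked(b,d)}  (33 atoms)
goal ⊆ F2  ⇒  h_max = 2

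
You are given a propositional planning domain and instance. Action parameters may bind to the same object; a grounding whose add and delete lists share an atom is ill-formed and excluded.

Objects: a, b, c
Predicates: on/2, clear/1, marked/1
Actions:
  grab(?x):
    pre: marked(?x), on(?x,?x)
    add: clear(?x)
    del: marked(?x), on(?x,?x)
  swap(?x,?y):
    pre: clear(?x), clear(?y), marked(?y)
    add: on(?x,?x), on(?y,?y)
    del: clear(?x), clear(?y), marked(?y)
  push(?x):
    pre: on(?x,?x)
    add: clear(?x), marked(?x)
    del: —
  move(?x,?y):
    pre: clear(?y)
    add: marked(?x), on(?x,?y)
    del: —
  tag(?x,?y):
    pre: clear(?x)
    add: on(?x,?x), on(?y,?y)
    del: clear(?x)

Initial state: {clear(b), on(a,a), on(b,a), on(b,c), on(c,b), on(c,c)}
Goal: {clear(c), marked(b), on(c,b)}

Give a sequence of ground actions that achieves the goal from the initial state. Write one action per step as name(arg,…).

push(c); move(b,b)

1. push(c)  →  {clear(b), clear(c), marked(c), on(a,a), on(b,a), on(b,c), on(c,b), on(c,c)}
2. move(b,b)  →  {clear(b), clear(c), marked(b), marked(c), on(a,a), on(b,a), on(b,b), on(b,c), on(c,b), on(c,c)}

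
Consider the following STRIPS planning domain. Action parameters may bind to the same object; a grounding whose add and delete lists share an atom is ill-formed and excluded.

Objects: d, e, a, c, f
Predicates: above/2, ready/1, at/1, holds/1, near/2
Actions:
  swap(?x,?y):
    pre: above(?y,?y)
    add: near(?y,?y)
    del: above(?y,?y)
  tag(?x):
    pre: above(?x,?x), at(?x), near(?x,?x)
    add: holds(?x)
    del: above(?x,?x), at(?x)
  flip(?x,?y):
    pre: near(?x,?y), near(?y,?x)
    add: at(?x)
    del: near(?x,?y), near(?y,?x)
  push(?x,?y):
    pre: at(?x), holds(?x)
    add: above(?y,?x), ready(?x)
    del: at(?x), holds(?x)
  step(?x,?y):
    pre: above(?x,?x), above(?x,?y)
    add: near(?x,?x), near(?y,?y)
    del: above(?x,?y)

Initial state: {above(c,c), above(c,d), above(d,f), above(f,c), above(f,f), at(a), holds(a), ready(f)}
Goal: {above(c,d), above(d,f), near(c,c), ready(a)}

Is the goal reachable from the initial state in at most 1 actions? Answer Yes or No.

1. swap(d,c)  →  {above(c,d), above(d,f), above(f,c), above(f,f), at(a), holds(a), near(c,c), ready(f)}
2. push(a,d)  →  {above(c,d), above(d,a), above(d,f), above(f,c), above(f,f), near(c,c), ready(a), ready(f)}
optimal plan length = 2; 2 > 1

No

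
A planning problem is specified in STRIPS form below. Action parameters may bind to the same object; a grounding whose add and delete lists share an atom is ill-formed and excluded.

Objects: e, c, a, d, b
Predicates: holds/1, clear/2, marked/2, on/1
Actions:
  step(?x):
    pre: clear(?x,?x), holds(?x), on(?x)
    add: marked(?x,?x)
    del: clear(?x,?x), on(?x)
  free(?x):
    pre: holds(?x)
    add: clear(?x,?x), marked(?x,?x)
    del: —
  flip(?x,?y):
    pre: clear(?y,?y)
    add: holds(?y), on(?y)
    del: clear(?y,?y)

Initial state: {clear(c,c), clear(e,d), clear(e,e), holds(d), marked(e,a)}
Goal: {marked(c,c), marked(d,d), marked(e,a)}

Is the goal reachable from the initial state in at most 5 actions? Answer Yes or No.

1. free(d)  →  {clear(c,c), clear(d,d), clear(e,d), clear(e,e), holds(d), marked(d,d), marked(e,a)}
2. flip(e,c)  →  {clear(d,d), clear(e,d), clear(e,e), holds(c), holds(d), marked(d,d), marked(e,a), on(c)}
3. free(c)  →  {clear(c,c), clear(d,d), clear(e,d), clear(e,e), holds(c), holds(d), marked(c,c), marked(d,d), marked(e,a), on(c)}
optimal plan length = 3; 3 ≤ 5

Yes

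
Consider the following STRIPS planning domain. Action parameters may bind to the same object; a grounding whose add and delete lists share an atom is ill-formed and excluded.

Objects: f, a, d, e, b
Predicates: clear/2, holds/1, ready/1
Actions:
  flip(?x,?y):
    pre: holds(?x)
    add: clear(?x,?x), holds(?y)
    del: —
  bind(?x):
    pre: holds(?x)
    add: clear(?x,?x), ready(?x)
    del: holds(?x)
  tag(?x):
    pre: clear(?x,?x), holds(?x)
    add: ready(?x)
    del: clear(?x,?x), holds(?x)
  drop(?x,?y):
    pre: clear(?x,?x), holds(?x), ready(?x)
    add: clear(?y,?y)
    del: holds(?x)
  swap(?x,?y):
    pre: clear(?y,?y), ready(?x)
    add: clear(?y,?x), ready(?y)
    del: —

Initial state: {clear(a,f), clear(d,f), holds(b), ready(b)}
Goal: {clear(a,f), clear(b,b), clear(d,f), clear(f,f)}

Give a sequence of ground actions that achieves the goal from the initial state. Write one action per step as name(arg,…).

flip(b,f); flip(f,f)

1. flip(b,f)  →  {clear(a,f), clear(b,b), clear(d,f), holds(b), holds(f), ready(b)}
2. flip(f,f)  →  {clear(a,f), clear(b,b), clear(d,f), clear(f,f), holds(b), holds(f), ready(b)}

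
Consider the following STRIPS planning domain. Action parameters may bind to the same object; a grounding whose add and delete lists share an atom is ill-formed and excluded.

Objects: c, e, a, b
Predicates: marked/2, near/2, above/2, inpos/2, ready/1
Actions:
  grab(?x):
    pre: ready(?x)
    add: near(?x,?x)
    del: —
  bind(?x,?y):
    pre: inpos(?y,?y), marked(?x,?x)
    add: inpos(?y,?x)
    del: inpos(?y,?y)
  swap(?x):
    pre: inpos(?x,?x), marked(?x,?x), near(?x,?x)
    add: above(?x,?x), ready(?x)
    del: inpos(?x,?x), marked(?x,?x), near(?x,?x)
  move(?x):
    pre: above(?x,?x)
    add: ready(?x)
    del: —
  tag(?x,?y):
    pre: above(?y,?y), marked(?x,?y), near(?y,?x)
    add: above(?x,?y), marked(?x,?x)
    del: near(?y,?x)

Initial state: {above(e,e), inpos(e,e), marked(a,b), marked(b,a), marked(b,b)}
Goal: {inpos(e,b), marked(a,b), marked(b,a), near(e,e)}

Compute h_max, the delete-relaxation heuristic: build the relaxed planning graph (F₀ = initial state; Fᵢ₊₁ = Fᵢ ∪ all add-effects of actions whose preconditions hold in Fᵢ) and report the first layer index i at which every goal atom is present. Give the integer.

F0 = init (5 atoms)
F1 = F0 ∪ {inpos(e,b), ready(e)}  (7 atoms)
F2 = F1 ∪ {near(e,e)}  (8 atoms)
goal ⊆ F2  ⇒  h_max = 2

2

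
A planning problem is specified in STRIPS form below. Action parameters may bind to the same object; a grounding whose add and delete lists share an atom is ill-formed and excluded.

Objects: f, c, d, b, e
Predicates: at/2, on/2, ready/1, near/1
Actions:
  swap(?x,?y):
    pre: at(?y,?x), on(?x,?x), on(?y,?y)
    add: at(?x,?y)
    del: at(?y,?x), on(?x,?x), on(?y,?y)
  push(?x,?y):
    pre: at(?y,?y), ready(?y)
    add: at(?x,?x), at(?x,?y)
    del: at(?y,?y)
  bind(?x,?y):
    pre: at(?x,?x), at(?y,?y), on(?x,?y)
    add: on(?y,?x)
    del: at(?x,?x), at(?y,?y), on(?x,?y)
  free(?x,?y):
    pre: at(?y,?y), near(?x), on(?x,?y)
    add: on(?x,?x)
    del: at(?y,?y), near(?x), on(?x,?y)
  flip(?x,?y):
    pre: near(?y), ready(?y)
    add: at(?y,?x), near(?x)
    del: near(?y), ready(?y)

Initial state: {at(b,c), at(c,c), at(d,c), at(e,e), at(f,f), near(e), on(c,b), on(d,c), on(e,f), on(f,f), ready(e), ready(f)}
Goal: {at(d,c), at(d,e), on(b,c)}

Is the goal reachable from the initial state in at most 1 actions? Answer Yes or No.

1. push(d,e)  →  {at(b,c), at(c,c), at(d,c), at(d,d), at(d,e), at(f,f), near(e), on(c,b), on(d,c), on(e,f), on(f,f), ready(e), ready(f)}
2. push(b,f)  →  {at(b,b), at(b,c), at(b,f), at(c,c), at(d,c), at(d,d), at(d,e), near(e), on(c,b), on(d,c), on(e,f), on(f,f), ready(e), ready(f)}
3. bind(c,b)  →  {at(b,c), at(b,f), at(d,c), at(d,d), at(d,e), near(e), on(b,c), on(d,c), on(e,f), on(f,f), ready(e), ready(f)}
optimal plan length = 3; 3 > 1

No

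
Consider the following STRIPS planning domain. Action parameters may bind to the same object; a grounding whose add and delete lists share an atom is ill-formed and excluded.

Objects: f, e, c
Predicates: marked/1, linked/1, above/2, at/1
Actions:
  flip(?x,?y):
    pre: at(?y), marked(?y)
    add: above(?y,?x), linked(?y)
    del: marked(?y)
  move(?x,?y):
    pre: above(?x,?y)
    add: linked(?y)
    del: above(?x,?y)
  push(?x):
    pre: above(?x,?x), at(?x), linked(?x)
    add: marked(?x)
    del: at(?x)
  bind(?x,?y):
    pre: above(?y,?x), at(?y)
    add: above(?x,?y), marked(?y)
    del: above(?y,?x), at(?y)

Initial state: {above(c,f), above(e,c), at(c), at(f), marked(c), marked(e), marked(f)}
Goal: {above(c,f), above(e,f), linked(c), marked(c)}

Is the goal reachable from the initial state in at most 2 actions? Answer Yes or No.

No

1. flip(e,f)  →  {above(c,f), above(e,c), above(f,e), at(c), at(f), linked(f), marked(c), marked(e)}
2. move(e,c)  →  {above(c,f), above(f,e), at(c), at(f), linked(c), linked(f), marked(c), marked(e)}
3. bind(e,f)  →  {above(c,f), above(e,f), at(c), linked(c), linked(f), marked(c), marked(e), marked(f)}
optimal plan length = 3; 3 > 2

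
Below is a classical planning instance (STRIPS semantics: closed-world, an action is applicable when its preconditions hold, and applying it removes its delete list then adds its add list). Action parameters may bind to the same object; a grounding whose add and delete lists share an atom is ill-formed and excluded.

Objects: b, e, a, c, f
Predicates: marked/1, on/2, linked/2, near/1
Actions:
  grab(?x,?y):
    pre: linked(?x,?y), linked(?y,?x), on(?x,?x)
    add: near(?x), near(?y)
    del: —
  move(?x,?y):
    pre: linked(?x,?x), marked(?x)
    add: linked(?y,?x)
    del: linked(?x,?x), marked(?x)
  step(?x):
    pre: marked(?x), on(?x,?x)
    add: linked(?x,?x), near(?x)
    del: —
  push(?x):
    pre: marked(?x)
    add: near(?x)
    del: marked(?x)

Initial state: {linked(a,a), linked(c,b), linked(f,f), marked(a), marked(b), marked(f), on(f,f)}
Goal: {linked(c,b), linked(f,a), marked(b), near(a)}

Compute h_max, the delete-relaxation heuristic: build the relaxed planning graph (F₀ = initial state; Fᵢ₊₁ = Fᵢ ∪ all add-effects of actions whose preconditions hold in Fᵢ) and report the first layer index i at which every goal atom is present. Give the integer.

1

F0 = init (7 atoms)
F1 = F0 ∪ {linked(a,f), linked(b,a), linked(b,f), linked(c,a), linked(c,f), linked(e,a), linked(e,f), linked(f,a), near(a), near(b), near(f)}  (18 atoms)
goal ⊆ F1  ⇒  h_max = 1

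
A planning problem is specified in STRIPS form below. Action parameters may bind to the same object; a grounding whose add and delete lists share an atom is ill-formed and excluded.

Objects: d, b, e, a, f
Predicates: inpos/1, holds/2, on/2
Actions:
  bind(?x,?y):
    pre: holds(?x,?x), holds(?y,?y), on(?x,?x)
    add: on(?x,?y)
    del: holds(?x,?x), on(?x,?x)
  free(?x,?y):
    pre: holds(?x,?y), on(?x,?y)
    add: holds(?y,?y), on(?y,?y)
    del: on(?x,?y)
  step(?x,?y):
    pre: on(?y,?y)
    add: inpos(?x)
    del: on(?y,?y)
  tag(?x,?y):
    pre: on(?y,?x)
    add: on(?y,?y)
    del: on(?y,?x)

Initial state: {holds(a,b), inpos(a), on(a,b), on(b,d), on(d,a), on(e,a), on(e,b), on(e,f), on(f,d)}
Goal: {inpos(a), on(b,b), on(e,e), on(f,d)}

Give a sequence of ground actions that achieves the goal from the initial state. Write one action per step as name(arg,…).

1. free(a,b)  →  {holds(a,b), holds(b,b), inpos(a), on(b,b), on(b,d), on(d,a), on(e,a), on(e,b), on(e,f), on(f,d)}
2. tag(b,e)  →  {holds(a,b), holds(b,b), inpos(a), on(b,b), on(b,d), on(d,a), on(e,a), on(e,e), on(e,f), on(f,d)}

free(a,b); tag(b,e)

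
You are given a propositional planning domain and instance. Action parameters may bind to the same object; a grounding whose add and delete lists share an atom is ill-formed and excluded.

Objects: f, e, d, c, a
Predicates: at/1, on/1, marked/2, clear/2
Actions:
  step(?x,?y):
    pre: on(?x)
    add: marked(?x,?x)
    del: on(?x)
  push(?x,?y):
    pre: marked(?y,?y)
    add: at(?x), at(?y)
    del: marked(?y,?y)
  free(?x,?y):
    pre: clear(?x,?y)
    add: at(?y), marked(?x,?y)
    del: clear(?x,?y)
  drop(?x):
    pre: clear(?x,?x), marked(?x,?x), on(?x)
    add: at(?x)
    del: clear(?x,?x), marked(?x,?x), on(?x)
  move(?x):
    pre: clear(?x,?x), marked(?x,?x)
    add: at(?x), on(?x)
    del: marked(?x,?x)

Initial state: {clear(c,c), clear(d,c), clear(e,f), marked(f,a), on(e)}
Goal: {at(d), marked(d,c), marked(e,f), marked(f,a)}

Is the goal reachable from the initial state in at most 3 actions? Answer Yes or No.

No

1. step(e,f)  →  {clear(c,c), clear(d,c), clear(e,f), marked(e,e), marked(f,a)}
2. push(d,e)  →  {at(d), at(e), clear(c,c), clear(d,c), clear(e,f), marked(f,a)}
3. free(e,f)  →  {at(d), at(e), at(f), clear(c,c), clear(d,c), marked(e,f), marked(f,a)}
4. free(d,c)  →  {at(c), at(d), at(e), at(f), clear(c,c), marked(d,c), marked(e,f), marked(f,a)}
optimal plan length = 4; 4 > 3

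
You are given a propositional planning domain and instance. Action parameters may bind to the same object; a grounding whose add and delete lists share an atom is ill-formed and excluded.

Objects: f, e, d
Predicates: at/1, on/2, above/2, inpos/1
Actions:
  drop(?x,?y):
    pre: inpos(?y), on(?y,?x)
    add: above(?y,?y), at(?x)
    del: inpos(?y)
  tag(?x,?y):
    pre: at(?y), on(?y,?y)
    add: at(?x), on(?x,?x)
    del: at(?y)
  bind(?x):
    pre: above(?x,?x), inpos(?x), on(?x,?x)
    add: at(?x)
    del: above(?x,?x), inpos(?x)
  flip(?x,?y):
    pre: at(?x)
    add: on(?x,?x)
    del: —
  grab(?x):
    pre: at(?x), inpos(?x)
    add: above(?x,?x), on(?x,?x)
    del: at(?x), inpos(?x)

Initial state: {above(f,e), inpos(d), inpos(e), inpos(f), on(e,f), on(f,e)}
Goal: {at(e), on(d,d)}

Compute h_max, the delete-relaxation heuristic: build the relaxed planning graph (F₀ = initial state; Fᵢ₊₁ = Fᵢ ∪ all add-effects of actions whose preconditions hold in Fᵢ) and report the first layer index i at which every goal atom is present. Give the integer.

F0 = init (6 atoms)
F1 = F0 ∪ {above(e,e), above(f,f), at(e), at(f)}  (10 atoms)
F2 = F1 ∪ {on(e,e), on(f,f)}  (12 atoms)
F3 = F2 ∪ {at(d), on(d,d)}  (14 atoms)
goal ⊆ F3  ⇒  h_max = 3

3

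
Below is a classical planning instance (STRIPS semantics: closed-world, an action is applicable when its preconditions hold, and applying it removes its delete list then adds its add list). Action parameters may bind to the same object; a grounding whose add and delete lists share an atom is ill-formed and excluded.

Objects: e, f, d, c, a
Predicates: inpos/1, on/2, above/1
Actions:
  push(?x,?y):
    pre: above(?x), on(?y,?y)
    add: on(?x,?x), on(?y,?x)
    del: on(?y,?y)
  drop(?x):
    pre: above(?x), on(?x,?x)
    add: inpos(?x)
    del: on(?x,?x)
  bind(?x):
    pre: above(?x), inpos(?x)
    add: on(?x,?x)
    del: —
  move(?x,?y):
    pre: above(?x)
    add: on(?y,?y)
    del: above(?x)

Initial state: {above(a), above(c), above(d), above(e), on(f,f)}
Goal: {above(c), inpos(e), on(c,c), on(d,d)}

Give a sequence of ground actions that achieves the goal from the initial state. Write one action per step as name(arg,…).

push(e,f); drop(e); move(e,d); move(d,c)

1. push(e,f)  →  {above(a), above(c), above(d), above(e), on(e,e), on(f,e)}
2. drop(e)  →  {above(a), above(c), above(d), above(e), inpos(e), on(f,e)}
3. move(e,d)  →  {above(a), above(c), above(d), inpos(e), on(d,d), on(f,e)}
4. move(d,c)  →  {above(a), above(c), inpos(e), on(c,c), on(d,d), on(f,e)}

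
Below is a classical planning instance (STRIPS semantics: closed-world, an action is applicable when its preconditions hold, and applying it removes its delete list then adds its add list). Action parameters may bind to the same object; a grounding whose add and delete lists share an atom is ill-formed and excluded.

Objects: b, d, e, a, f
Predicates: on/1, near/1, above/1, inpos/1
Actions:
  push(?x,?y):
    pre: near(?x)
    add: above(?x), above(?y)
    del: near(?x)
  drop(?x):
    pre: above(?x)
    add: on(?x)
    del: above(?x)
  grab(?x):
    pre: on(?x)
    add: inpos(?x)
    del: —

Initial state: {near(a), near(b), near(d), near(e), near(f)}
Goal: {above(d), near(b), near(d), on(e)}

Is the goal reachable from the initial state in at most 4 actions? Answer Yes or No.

Yes

1. push(e,d)  →  {above(d), above(e), near(a), near(b), near(d), near(f)}
2. drop(e)  →  {above(d), near(a), near(b), near(d), near(f), on(e)}
optimal plan length = 2; 2 ≤ 4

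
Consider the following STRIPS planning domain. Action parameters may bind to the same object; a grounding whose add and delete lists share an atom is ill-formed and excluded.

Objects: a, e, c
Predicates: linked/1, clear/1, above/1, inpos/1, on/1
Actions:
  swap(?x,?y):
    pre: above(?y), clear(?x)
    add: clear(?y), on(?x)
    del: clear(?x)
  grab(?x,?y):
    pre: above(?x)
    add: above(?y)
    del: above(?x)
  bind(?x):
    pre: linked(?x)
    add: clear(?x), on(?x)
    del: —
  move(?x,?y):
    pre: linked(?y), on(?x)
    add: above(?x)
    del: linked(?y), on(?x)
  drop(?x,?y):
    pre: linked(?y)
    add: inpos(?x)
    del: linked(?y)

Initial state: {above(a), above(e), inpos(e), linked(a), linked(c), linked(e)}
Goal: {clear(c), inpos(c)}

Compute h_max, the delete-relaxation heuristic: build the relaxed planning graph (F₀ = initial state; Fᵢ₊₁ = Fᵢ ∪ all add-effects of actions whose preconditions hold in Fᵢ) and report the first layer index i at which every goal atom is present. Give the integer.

F0 = init (6 atoms)
F1 = F0 ∪ {above(c), clear(a), clear(c), clear(e), inpos(a), inpos(c), on(a), on(c), on(e)}  (15 atoms)
goal ⊆ F1  ⇒  h_max = 1

1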